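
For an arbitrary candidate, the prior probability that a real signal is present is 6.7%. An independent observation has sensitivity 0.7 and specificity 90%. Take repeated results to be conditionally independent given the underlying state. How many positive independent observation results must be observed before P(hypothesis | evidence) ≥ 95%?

Prior odds: 0.067 ÷ 0.933 = 67/933.
False-positive rate = 1 − 0.9 = 0.1; likelihood ratio of a positive = 0.7/0.1 = 7.
Target posterior odds = 0.95/0.05 = 19.
Require 7ⁿ ≥ 19 ÷ (67/933) = 17727/67.
7² = 49 falls short of 17727/67 but 7³ = 343 reaches it, so n = 3.

3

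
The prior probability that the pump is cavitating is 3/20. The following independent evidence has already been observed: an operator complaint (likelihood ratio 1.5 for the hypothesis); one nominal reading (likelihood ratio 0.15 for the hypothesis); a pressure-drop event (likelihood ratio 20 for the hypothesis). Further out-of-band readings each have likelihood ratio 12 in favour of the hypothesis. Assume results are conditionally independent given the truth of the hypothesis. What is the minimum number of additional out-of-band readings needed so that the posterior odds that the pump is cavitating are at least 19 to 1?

Prior odds = 0.15/0.85 = 3/17.
Combined Bayes factor of the evidence already in hand = 1.5 × 0.15 × 20 = 4.5.
Odds after that evidence = (3/17) × 4.5 = 27/34.
Target odds = 19.
Need 12ⁿ ≥ 19 ÷ (27/34) = 646/27.
12¹ = 12 falls short of 646/27 but 12² = 144 reaches it, so n = 2.

2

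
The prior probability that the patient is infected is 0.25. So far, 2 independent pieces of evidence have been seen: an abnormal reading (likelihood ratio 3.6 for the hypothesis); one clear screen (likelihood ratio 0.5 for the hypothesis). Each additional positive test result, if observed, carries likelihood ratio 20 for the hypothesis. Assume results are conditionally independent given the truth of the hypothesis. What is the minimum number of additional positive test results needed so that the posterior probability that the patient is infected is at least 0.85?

1

Prior odds = 0.25/0.75 = 1/3.
Combined Bayes factor of the evidence already in hand = 3.6 × 0.5 = 1.8.
Odds after that evidence = (1/3) × 1.8 = 0.6.
Target odds = 0.85/0.15 = 17/3.
Need 20ⁿ ≥ 17/3 ÷ 0.6 = 85/9.
20¹ = 20, which meets the required 85/9; so n = 1.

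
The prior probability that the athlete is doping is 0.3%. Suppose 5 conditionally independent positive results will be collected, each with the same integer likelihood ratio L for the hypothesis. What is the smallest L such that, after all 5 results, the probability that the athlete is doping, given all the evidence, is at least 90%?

5

Prior odds = 0.003/0.997 = 3/997.
Target odds = 0.9/0.1 = 9.
Need L⁵ ≥ 9 ÷ (3/997) = 2991.
4⁵ = 1024 < 2991 ≤ 3125 = 5⁵, so L = 5.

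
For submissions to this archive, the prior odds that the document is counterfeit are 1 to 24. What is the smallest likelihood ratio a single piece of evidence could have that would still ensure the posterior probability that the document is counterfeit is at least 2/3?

48

Prior odds = 1/24.
Target odds = (2/3)/(1/3) = 2.
Required Bayes factor = 2 ÷ (1/24) = 48.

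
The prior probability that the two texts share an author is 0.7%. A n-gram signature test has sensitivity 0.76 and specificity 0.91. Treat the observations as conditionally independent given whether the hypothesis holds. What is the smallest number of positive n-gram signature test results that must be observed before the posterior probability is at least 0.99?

Prior odds = 0.007/0.993 = 7/993.
False-positive rate = 1 − 0.91 = 0.09; likelihood ratio of a positive = 0.76/0.09 = 76/9.
Target posterior odds = 0.99/0.01 = 99.
Need (7/993) × (76/9)ⁿ ≥ 99, i.e. (76/9)ⁿ ≥ 98307/7.
(76/9)⁴ = 33362176/6561 falls short of 98307/7 but (76/9)⁵ ≈42939.3 reaches it, so n = 5.

5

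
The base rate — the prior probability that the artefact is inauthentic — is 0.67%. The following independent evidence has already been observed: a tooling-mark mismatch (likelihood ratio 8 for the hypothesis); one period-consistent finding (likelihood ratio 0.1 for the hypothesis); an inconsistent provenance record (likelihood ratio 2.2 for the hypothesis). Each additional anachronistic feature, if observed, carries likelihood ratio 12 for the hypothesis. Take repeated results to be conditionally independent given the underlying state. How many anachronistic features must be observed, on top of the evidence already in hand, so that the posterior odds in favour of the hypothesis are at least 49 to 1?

4

Prior odds = 0.0067/0.9933 = 67/9933.
Combined Bayes factor of the evidence already in hand = 8 × 0.1 × 2.2 = 1.76.
Odds after that evidence = (67/9933) × 1.76 = 268/22575.
Target odds = 49.
Need 12ⁿ ≥ 49 ÷ (268/22575) = 1106175/268.
12³ = 1728 falls short of 1106175/268 but 12⁴ = 20736 reaches it, so n = 4.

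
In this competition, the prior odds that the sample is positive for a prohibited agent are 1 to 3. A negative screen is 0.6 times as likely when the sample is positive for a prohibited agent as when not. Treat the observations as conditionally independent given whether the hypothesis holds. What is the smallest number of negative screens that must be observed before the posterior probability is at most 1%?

Prior odds = 1/3.
Likelihood ratio per negative screen = 0.6.
Target posterior odds = 0.01/0.99 = 1/99.
Need (1/3) × 0.6ⁿ ≤ 1/99, i.e. 0.6ⁿ ≤ 1/33.
0.6⁶ = 729/15625 is still above 1/33 but 0.6⁷ = 2187/78125 is at or below it, so n = 7.

7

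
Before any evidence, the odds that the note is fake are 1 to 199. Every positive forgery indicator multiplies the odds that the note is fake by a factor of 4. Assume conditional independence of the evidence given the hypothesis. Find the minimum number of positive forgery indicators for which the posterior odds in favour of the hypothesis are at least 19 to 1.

6

Prior odds = 1/199.
Likelihood ratio per positive forgery indicator = 4.
Target odds = 19.
Need (1/199) × 4ⁿ ≥ 19, i.e. 4ⁿ ≥ 3781.
4⁵ = 1024 falls short of 3781 but 4⁶ = 4096 reaches it, so n = 6.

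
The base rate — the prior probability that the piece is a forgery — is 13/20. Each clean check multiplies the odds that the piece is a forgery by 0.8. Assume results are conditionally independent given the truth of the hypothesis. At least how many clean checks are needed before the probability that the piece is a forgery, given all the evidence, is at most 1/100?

24

Prior odds = 0.65/0.35 = 13/7.
Likelihood ratio per clean check = 0.8.
Target posterior odds = 0.01/0.99 = 1/99.
Require 0.8ⁿ ≤ 1/99 ÷ (13/7) = 7/1287.
0.8²³ ≈0.00590296 is still above 7/1287 but 0.8²⁴ ≈0.00472237 is at or below it, so n = 24.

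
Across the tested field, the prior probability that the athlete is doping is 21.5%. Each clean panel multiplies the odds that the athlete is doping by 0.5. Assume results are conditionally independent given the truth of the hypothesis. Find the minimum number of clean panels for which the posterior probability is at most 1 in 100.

5

Prior odds = 0.215/0.785 = 43/157.
Likelihood ratio per clean panel = 0.5.
Target posterior odds = 0.01/0.99 = 1/99.
Need (43/157) × 0.5ⁿ ≤ 1/99, i.e. 0.5ⁿ ≤ 157/4257.
0.5⁴ = 0.0625 is still above 157/4257 but 0.5⁵ = 0.03125 is at or below it, so n = 5.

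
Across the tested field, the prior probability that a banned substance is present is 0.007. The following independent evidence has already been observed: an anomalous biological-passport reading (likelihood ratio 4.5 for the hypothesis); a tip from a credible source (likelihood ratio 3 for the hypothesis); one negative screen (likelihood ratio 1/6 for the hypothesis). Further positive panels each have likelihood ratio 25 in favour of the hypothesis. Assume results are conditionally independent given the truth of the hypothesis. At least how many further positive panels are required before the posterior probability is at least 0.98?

Prior odds = 0.007/0.993 = 7/993.
Combined Bayes factor of the evidence already in hand = 4.5 × 3 × (1/6) = 2.25.
Odds after that evidence = (7/993) × 2.25 = 21/1324.
Target odds = 0.98/0.02 = 49.
Need 25ⁿ ≥ 49 ÷ (21/1324) = 9268/3.
25² = 625 falls short of 9268/3 but 25³ = 15625 reaches it, so n = 3.

3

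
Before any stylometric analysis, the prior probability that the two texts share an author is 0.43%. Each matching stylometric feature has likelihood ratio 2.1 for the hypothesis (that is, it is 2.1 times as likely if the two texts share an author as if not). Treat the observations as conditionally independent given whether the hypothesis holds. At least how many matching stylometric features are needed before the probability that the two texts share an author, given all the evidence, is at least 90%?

11

Prior odds: 0.0043 ÷ 0.9957 = 43/9957.
Likelihood ratio per matching stylometric feature = 2.1.
Target odds: 0.9 ÷ 0.1 = 9.
Need (43/9957) × 2.1ⁿ ≥ 9, i.e. 2.1ⁿ ≥ 89613/43.
2.1¹⁰ ≈1667.99 falls short of 89613/43 but 2.1¹¹ ≈3502.78 reaches it, so n = 11.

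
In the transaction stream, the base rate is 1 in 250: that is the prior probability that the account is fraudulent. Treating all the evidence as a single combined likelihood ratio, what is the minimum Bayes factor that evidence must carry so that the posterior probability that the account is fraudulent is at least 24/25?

5976

Prior odds = 0.004/0.996 = 1/249.
Target odds = 0.96/0.04 = 24.
Required Bayes factor = 24 ÷ (1/249) = 5976.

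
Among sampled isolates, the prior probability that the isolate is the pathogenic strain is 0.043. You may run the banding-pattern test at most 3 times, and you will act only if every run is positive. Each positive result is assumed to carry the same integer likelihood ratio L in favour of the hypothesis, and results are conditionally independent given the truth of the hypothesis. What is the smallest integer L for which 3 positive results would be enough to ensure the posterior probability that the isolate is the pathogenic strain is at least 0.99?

14

Prior odds = 0.043/0.957 = 43/957.
Target odds = 0.99/0.01 = 99.
Need L³ ≥ 99 ÷ (43/957) = 94743/43.
13³ = 2197 < 94743/43 ≤ 2744 = 14³, so L = 14.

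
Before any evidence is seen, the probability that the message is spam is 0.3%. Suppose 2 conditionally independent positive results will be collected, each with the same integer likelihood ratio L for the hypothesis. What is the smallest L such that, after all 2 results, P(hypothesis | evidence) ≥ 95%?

Prior odds = 0.003/0.997 = 3/997.
Target odds = 0.95/0.05 = 19.
Need L² ≥ 19 ÷ (3/997) = 18943/3.
79² = 6241 < 18943/3 ≤ 6400 = 80², so L = 80.

80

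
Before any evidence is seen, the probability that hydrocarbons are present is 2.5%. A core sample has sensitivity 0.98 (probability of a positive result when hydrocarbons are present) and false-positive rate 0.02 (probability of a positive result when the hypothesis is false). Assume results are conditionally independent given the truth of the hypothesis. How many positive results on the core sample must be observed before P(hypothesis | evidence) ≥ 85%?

2

Prior odds = 0.025/0.975 = 1/39.
Likelihood ratio of a positive result = 0.98/0.02 = 49.
Target odds: 0.85 ÷ 0.15 = 17/3.
Require 49ⁿ ≥ 17/3 ÷ (1/39) = 221.
49¹ = 49 falls short of 221 but 49² = 2401 reaches it, so n = 2.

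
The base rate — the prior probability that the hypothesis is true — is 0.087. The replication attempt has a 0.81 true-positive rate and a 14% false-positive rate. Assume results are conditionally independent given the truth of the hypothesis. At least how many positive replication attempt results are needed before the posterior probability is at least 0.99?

4

Prior odds = 0.087/0.913 = 87/913.
Likelihood ratio of a positive result = 0.81/0.14 = 81/14.
Target posterior odds = 0.99/0.01 = 99.
Require (81/14)ⁿ ≥ 99 ÷ (87/913) = 30129/29.
(81/14)³ = 531441/2744 falls short of 30129/29 but (81/14)⁴ = 43046721/38416 reaches it, so n = 4.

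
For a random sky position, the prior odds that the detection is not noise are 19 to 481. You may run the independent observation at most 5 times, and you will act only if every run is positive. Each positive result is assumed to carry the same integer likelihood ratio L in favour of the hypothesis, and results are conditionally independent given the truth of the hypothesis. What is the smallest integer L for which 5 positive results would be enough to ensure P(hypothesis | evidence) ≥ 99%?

5

Prior odds = 19/481.
Target odds = 0.99/0.01 = 99.
Need L⁵ ≥ 99 ÷ (19/481) = 47619/19.
4⁵ = 1024 < 47619/19 ≤ 3125 = 5⁵, so L = 5.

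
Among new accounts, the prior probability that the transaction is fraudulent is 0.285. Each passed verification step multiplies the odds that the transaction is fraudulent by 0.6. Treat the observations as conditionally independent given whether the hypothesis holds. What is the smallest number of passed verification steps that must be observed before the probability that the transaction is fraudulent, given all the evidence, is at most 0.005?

9

Prior odds: 0.285 ÷ 0.715 = 57/143.
Likelihood ratio per passed verification step = 0.6.
Target odds: 0.005 ÷ 0.995 = 1/199.
Need (57/143) × 0.6ⁿ ≤ 1/199, i.e. 0.6ⁿ ≤ 143/11343.
0.6⁸ = 6561/390625 is still above 143/11343 but 0.6⁹ = 19683/1953125 is at or below it, so n = 9.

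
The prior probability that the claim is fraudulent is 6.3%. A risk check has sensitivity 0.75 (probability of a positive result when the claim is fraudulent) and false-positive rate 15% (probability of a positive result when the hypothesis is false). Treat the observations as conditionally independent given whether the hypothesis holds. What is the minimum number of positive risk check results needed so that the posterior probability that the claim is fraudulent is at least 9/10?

Prior odds: 0.063 ÷ 0.937 = 63/937.
Likelihood ratio of a positive result = 0.75/0.15 = 5.
Target posterior odds = 0.9/0.1 = 9.
Require 5ⁿ ≥ 9 ÷ (63/937) = 937/7.
5³ = 125 falls short of 937/7 but 5⁴ = 625 reaches it, so n = 4.

4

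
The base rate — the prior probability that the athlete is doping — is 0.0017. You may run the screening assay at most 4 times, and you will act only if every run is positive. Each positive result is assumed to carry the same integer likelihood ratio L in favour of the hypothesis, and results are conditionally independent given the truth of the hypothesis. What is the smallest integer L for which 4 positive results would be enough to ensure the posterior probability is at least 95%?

11

Prior odds = 0.0017/0.9983 = 17/9983.
Target odds = 0.95/0.05 = 19.
Need L⁴ ≥ 19 ÷ (17/9983) = 189677/17.
10⁴ = 10000 < 189677/17 ≤ 14641 = 11⁴, so L = 11.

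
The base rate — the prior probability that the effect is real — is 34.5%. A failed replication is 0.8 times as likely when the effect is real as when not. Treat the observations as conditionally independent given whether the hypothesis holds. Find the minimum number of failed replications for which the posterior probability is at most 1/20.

11

Prior odds: 0.345 ÷ 0.655 = 69/131.
Likelihood ratio per failed replication = 0.8.
Target odds: 0.05 ÷ 0.95 = 1/19.
Need (69/131) × 0.8ⁿ ≤ 1/19, i.e. 0.8ⁿ ≤ 131/1311.
0.8¹⁰ = 1048576/9765625 is still above 131/1311 but 0.8¹¹ = 4194304/48828125 is at or below it, so n = 11.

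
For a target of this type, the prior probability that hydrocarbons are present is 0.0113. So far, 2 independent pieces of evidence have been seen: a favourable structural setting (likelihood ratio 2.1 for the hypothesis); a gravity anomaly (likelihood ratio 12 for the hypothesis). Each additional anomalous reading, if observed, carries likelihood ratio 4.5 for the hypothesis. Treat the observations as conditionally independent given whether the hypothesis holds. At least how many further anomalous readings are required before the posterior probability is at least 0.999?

6

Prior odds = 0.0113/0.9887 = 113/9887.
Combined Bayes factor of the evidence already in hand = 2.1 × 12 = 25.2.
Odds after that evidence = (113/9887) × 25.2 = 14238/49435.
Target odds = 0.999/0.001 = 999.
Need 4.5ⁿ ≥ 999 ÷ (14238/49435) = 5487285/1582.
4.5⁵ = 1845.28125 falls short of 5487285/1582 but 4.5⁶ = 8303.765625 reaches it, so n = 6.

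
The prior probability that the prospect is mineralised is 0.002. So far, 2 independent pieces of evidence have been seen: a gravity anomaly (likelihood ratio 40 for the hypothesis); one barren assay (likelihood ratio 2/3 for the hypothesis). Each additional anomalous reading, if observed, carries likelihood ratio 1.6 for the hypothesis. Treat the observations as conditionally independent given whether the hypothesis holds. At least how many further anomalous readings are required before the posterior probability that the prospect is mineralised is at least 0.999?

21

Prior odds = 0.002/0.998 = 1/499.
Combined Bayes factor of the evidence already in hand = 40 × (2/3) = 80/3.
Odds after that evidence = (1/499) × 80/3 = 80/1497.
Target odds = 0.999/0.001 = 999.
Need 1.6ⁿ ≥ 999 ÷ (80/1497) = 18693.7875.
1.6²⁰ ≈12089.3 falls short of 18693.7875 but 1.6²¹ ≈19342.8 reaches it, so n = 21.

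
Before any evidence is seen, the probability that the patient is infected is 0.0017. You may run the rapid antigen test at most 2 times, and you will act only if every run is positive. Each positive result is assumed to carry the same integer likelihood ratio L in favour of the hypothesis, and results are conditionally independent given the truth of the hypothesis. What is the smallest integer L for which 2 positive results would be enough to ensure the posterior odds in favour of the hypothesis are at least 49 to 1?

170

Prior odds = 0.0017/0.9983 = 17/9983.
Target odds = 49.
Need L² ≥ 49 ÷ (17/9983) = 489167/17.
169² = 28561 < 489167/17 ≤ 28900 = 170², so L = 170.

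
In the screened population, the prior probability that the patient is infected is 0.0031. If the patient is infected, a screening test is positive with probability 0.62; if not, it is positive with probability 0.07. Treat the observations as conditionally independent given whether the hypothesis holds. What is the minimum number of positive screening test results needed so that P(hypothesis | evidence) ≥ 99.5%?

6

Prior odds: 0.0031 ÷ 0.9969 = 31/9969.
Likelihood ratio of a positive = 0.62/0.07 = 62/7.
Target odds: 0.995 ÷ 0.005 = 199.
Require (62/7)ⁿ ≥ 199 ÷ (31/9969) = 1983831/31.
(62/7)⁵ = 916132832/16807 falls short of 1983831/31 but (62/7)⁶ ≈482794 reaches it, so n = 6.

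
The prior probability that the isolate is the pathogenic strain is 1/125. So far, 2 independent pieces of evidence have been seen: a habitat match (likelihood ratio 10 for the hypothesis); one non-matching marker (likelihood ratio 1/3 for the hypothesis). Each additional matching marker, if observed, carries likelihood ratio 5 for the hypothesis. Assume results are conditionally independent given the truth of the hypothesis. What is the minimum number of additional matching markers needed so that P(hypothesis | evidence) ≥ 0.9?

Prior odds = 0.008/0.992 = 1/124.
Combined Bayes factor of the evidence already in hand = 10 × (1/3) = 10/3.
Odds after that evidence = (1/124) × 10/3 = 5/186.
Target odds = 0.9/0.1 = 9.
Need 5ⁿ ≥ 9 ÷ (5/186) = 334.8.
5³ = 125 falls short of 334.8 but 5⁴ = 625 reaches it, so n = 4.

4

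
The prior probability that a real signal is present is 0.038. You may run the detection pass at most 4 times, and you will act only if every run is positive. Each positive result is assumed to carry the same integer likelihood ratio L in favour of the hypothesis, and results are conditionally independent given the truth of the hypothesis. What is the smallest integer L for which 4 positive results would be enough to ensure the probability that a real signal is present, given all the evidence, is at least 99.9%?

Prior odds = 0.038/0.962 = 19/481.
Target odds = 0.999/0.001 = 999.
Need L⁴ ≥ 999 ÷ (19/481) = 480519/19.
12⁴ = 20736 < 480519/19 ≤ 28561 = 13⁴, so L = 13.

13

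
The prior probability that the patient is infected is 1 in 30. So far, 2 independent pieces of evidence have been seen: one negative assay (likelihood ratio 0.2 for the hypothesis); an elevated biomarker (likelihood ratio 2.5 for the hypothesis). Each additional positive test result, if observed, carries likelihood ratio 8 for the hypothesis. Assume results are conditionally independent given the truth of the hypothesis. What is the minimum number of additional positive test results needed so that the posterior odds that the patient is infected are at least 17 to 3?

3

Prior odds = (1/30)/(29/30) = 1/29.
Combined Bayes factor of the evidence already in hand = 0.2 × 2.5 = 0.5.
Odds after that evidence = (1/29) × 0.5 = 1/58.
Target odds = 17/3.
Need 8ⁿ ≥ 17/3 ÷ (1/58) = 986/3.
8² = 64 falls short of 986/3 but 8³ = 512 reaches it, so n = 3.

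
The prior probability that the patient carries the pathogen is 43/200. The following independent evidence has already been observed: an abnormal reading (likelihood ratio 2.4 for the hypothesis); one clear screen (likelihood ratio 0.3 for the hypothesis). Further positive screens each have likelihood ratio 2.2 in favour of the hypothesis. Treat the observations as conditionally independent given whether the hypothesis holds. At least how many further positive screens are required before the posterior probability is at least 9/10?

Prior odds = 0.215/0.785 = 43/157.
Combined Bayes factor of the evidence already in hand = 2.4 × 0.3 = 0.72.
Odds after that evidence = (43/157) × 0.72 = 774/3925.
Target odds = 0.9/0.1 = 9.
Need 2.2ⁿ ≥ 9 ÷ (774/3925) = 3925/86.
2.2⁴ = 23.4256 falls short of 3925/86 but 2.2⁵ = 51.53632 reaches it, so n = 5.

5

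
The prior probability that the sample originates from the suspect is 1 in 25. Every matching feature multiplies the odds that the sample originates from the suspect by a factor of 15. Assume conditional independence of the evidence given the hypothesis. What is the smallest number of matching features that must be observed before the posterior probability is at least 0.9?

2

Prior odds: 0.04 ÷ 0.96 = 1/24.
Likelihood ratio per matching feature = 15.
Target posterior odds = 0.9/0.1 = 9.
Require 15ⁿ ≥ 9 ÷ (1/24) = 216.
15¹ = 15 falls short of 216 but 15² = 225 reaches it, so n = 2.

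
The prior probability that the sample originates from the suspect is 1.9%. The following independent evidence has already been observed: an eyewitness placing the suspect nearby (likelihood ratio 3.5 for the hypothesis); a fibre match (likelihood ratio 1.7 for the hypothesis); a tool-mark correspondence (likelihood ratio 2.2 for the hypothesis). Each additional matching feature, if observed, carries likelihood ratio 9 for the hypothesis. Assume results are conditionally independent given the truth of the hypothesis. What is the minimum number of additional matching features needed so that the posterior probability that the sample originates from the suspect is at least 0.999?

Prior odds = 0.019/0.981 = 19/981.
Combined Bayes factor of the evidence already in hand = 3.5 × 1.7 × 2.2 = 13.09.
Odds after that evidence = (19/981) × 13.09 = 24871/98100.
Target odds = 0.999/0.001 = 999.
Need 9ⁿ ≥ 999 ÷ (24871/98100) = 98001900/24871.
9³ = 729 falls short of 98001900/24871 but 9⁴ = 6561 reaches it, so n = 4.

4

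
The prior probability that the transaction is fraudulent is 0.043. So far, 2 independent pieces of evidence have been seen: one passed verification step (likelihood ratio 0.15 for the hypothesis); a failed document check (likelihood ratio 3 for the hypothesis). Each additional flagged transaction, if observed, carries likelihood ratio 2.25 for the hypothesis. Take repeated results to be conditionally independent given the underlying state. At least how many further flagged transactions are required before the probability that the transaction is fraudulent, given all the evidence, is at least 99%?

Prior odds = 0.043/0.957 = 43/957.
Combined Bayes factor of the evidence already in hand = 0.15 × 3 = 0.45.
Odds after that evidence = (43/957) × 0.45 = 129/6380.
Target odds = 0.99/0.01 = 99.
Need 2.25ⁿ ≥ 99 ÷ (129/6380) = 210540/43.
2.25¹⁰ ≈3325.26 falls short of 210540/43 but 2.25¹¹ ≈7481.83 reaches it, so n = 11.

11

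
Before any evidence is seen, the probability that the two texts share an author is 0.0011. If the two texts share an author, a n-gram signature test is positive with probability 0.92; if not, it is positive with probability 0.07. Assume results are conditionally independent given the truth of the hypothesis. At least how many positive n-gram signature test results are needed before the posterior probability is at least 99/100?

5

Prior odds: 0.0011 ÷ 0.9989 = 11/9989.
Likelihood ratio of a positive = 0.92/0.07 = 92/7.
Target odds: 0.99 ÷ 0.01 = 99.
Require (92/7)ⁿ ≥ 99 ÷ (11/9989) = 89901.
(92/7)⁴ = 71639296/2401 falls short of 89901 but (92/7)⁵ ≈392147 reaches it, so n = 5.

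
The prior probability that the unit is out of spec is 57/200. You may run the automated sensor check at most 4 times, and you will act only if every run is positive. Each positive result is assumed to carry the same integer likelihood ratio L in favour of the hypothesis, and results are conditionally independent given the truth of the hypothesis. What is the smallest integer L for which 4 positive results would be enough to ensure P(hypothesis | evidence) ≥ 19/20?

3

Prior odds = 0.285/0.715 = 57/143.
Target odds = 0.95/0.05 = 19.
Need L⁴ ≥ 19 ÷ (57/143) = 143/3.
2⁴ = 16 < 143/3 ≤ 81 = 3⁴, so L = 3.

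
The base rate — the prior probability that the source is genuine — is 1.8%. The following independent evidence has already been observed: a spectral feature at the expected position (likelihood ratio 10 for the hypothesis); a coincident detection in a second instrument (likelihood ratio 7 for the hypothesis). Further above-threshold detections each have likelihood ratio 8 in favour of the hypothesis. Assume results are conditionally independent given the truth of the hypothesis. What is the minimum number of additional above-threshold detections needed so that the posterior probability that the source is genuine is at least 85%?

Prior odds = 0.018/0.982 = 9/491.
Combined Bayes factor of the evidence already in hand = 10 × 7 = 70.
Odds after that evidence = (9/491) × 70 = 630/491.
Target odds = 0.85/0.15 = 17/3.
Need 8ⁿ ≥ 17/3 ÷ (630/491) = 8347/1890.
8¹ = 8, which meets the required 8347/1890; so n = 1.

1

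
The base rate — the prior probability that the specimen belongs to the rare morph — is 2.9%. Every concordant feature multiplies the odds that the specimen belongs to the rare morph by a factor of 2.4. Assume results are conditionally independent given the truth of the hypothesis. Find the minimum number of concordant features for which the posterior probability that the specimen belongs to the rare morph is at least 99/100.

Prior odds: 0.029 ÷ 0.971 = 29/971.
Likelihood ratio per concordant feature = 2.4.
Target odds: 0.99 ÷ 0.01 = 99.
Need (29/971) × 2.4ⁿ ≥ 99, i.e. 2.4ⁿ ≥ 96129/29.
2.4⁹ ≈2641.81 falls short of 96129/29 but 2.4¹⁰ ≈6340.34 reaches it, so n = 10.

10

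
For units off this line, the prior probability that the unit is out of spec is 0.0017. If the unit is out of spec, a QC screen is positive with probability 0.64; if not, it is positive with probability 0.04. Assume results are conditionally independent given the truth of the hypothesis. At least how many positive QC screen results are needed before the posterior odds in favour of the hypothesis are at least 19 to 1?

Prior odds: 0.0017 ÷ 0.9983 = 17/9983.
Likelihood ratio of a positive = 0.64/0.04 = 16.
Target odds = 19.
Require 16ⁿ ≥ 19 ÷ (17/9983) = 189677/17.
16³ = 4096 falls short of 189677/17 but 16⁴ = 65536 reaches it, so n = 4.

4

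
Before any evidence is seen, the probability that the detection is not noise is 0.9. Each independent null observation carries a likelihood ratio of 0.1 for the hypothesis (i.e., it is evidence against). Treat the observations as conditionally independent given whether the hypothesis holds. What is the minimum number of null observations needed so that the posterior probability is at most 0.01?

Prior odds = 0.9/0.1 = 9.
Likelihood ratio per null observation = 0.1.
Target posterior odds = 0.01/0.99 = 1/99.
Need 9 × 0.1ⁿ ≤ 1/99, i.e. 0.1ⁿ ≤ 1/891.
0.1² = 0.01 is still above 1/891 but 0.1³ = 0.001 is at or below it, so n = 3.

3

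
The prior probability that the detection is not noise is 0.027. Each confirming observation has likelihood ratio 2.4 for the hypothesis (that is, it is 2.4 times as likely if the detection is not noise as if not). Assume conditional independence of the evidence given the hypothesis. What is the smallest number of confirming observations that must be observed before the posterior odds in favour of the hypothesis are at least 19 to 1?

8

Prior odds: 0.027 ÷ 0.973 = 27/973.
Likelihood ratio per confirming observation = 2.4.
Target odds = 19.
Require 2.4ⁿ ≥ 19 ÷ (27/973) = 18487/27.
2.4⁷ = 35831808/78125 falls short of 18487/27 but 2.4⁸ = 429981696/390625 reaches it, so n = 8.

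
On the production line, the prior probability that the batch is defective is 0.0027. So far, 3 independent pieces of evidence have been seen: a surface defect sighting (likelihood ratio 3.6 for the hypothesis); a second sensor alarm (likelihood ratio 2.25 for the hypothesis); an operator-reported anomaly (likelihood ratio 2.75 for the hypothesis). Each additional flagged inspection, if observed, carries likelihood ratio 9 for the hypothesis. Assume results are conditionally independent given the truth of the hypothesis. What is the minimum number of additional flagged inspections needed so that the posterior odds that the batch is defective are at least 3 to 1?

Prior odds = 0.0027/0.9973 = 27/9973.
Combined Bayes factor of the evidence already in hand = 3.6 × 2.25 × 2.75 = 22.275.
Odds after that evidence = (27/9973) × 22.275 = 24057/398920.
Target odds = 3.
Need 9ⁿ ≥ 3 ÷ (24057/398920) = 398920/8019.
9¹ = 9 falls short of 398920/8019 but 9² = 81 reaches it, so n = 2.

2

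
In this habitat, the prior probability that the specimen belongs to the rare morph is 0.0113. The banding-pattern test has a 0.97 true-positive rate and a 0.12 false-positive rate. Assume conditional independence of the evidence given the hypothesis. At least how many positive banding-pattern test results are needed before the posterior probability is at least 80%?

Prior odds: 0.0113 ÷ 0.9887 = 113/9887.
Likelihood ratio of a positive result = 0.97/0.12 = 97/12.
Target odds: 0.8 ÷ 0.2 = 4.
Need (113/9887) × (97/12)ⁿ ≥ 4, i.e. (97/12)ⁿ ≥ 39548/113.
(97/12)² = 9409/144 falls short of 39548/113 but (97/12)³ = 912673/1728 reaches it, so n = 3.

3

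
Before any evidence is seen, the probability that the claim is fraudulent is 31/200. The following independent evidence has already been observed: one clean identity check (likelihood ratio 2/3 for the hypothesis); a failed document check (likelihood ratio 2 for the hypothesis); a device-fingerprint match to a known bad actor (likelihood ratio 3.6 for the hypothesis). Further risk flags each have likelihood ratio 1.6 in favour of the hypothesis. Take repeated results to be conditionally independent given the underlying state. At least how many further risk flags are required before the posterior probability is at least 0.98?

9

Prior odds = 0.155/0.845 = 31/169.
Combined Bayes factor of the evidence already in hand = (2/3) × 2 × 3.6 = 4.8.
Odds after that evidence = (31/169) × 4.8 = 744/845.
Target odds = 0.98/0.02 = 49.
Need 1.6ⁿ ≥ 49 ÷ (744/845) = 41405/744.
1.6⁸ = 16777216/390625 falls short of 41405/744 but 1.6⁹ = 134217728/1953125 reaches it, so n = 9.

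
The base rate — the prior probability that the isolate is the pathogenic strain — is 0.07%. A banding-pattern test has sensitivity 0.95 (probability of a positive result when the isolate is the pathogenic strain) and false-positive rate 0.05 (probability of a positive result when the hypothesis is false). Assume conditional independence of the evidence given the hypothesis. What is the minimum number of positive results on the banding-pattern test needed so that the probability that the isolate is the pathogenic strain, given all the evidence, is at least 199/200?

Prior odds: 0.0007 ÷ 0.9993 = 7/9993.
Likelihood ratio of a positive result = 0.95/0.05 = 19.
Target posterior odds = 0.995/0.005 = 199.
Require 19ⁿ ≥ 199 ÷ (7/9993) = 1988607/7.
19⁴ = 130321 falls short of 1988607/7 but 19⁵ = 2476099 reaches it, so n = 5.

5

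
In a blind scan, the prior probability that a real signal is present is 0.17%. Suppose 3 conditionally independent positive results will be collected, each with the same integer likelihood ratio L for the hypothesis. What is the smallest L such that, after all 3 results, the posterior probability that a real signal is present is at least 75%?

13

Prior odds = 0.0017/0.9983 = 17/9983.
Target odds = 0.75/0.25 = 3.
Need L³ ≥ 3 ÷ (17/9983) = 29949/17.
12³ = 1728 < 29949/17 ≤ 2197 = 13³, so L = 13.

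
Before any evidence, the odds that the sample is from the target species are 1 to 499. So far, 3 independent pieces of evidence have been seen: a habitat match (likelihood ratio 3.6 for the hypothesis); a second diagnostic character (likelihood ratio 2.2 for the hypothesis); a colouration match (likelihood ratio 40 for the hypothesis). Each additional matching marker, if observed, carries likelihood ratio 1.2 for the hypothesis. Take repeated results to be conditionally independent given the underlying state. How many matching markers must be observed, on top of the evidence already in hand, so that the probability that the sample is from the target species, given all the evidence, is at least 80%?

Prior odds = 1/499.
Combined Bayes factor of the evidence already in hand = 3.6 × 2.2 × 40 = 316.8.
Odds after that evidence = (1/499) × 316.8 = 1584/2495.
Target odds = 0.8/0.2 = 4.
Need 1.2ⁿ ≥ 4 ÷ (1584/2495) = 2495/396.
1.2¹⁰ = 60466176/9765625 falls short of 2495/396 but 1.2¹¹ = 362797056/48828125 reaches it, so n = 11.

11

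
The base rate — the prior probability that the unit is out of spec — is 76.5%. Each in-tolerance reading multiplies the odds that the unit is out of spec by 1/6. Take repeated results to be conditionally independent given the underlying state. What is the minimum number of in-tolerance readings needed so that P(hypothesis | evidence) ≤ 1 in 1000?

5

Prior odds: 0.765 ÷ 0.235 = 153/47.
Likelihood ratio per in-tolerance reading = 1/6.
Target posterior odds = 0.001/0.999 = 1/999.
Need (153/47) × (1/6)ⁿ ≤ 1/999, i.e. (1/6)ⁿ ≤ 47/152847.
(1/6)⁴ = 1/1296 is still above 47/152847 but (1/6)⁵ = 1/7776 is at or below it, so n = 5.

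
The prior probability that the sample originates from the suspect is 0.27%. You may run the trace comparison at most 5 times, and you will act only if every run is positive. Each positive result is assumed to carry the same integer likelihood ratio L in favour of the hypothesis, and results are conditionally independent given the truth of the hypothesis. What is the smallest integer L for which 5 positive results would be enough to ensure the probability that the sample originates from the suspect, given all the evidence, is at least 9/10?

Prior odds = 0.0027/0.9973 = 27/9973.
Target odds = 0.9/0.1 = 9.
Need L⁵ ≥ 9 ÷ (27/9973) = 9973/3.
5⁵ = 3125 < 9973/3 ≤ 7776 = 6⁵, so L = 6.

6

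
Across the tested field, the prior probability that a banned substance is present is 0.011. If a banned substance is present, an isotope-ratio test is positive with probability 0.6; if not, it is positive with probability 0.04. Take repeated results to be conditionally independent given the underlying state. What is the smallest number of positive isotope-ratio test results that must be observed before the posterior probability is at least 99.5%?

4

Prior odds: 0.011 ÷ 0.989 = 11/989.
Likelihood ratio of a positive = 0.6/0.04 = 15.
Target posterior odds = 0.995/0.005 = 199.
Require 15ⁿ ≥ 199 ÷ (11/989) = 196811/11.
15³ = 3375 falls short of 196811/11 but 15⁴ = 50625 reaches it, so n = 4.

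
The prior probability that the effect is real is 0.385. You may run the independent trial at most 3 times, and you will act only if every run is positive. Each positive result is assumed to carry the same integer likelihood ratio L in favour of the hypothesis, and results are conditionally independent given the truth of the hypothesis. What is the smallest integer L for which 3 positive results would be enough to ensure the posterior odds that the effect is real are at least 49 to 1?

5

Prior odds = 0.385/0.615 = 77/123.
Target odds = 49.
Need L³ ≥ 49 ÷ (77/123) = 861/11.
4³ = 64 < 861/11 ≤ 125 = 5³, so L = 5.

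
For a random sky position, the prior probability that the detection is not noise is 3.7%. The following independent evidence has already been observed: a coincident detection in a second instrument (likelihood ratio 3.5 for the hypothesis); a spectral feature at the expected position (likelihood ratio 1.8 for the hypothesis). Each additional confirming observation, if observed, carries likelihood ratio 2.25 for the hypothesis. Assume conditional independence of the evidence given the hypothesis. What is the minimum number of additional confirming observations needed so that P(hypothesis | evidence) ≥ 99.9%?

Prior odds = 0.037/0.963 = 37/963.
Combined Bayes factor of the evidence already in hand = 3.5 × 1.8 = 6.3.
Odds after that evidence = (37/963) × 6.3 = 259/1070.
Target odds = 0.999/0.001 = 999.
Need 2.25ⁿ ≥ 999 ÷ (259/1070) = 28890/7.
2.25¹⁰ ≈3325.26 falls short of 28890/7 but 2.25¹¹ ≈7481.83 reaches it, so n = 11.

11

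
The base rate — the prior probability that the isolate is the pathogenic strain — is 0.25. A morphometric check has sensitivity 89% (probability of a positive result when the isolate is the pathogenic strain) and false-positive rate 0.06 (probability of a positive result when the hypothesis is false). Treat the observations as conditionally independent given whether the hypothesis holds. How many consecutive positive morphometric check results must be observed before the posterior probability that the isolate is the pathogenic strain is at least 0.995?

3

Prior odds: 0.25 ÷ 0.75 = 1/3.
Likelihood ratio of a positive result = 0.89/0.06 = 89/6.
Target posterior odds = 0.995/0.005 = 199.
Require (89/6)ⁿ ≥ 199 ÷ (1/3) = 597.
(89/6)² = 7921/36 falls short of 597 but (89/6)³ = 704969/216 reaches it, so n = 3.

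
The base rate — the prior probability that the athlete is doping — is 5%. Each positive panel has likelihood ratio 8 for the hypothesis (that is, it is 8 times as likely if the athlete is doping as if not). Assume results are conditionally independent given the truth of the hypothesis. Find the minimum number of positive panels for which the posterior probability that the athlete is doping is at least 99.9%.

5

Prior odds = 0.05/0.95 = 1/19.
Likelihood ratio per positive panel = 8.
Target odds: 0.999 ÷ 0.001 = 999.
Need (1/19) × 8ⁿ ≥ 999, i.e. 8ⁿ ≥ 18981.
8⁴ = 4096 falls short of 18981 but 8⁵ = 32768 reaches it, so n = 5.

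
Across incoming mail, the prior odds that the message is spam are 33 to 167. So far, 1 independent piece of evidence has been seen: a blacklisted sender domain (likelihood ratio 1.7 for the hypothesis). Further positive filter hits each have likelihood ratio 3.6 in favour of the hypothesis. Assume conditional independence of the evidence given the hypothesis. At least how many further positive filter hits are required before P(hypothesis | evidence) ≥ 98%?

Prior odds = 33/167.
Bayes factor of the evidence already in hand = 1.7.
Odds after that evidence = (33/167) × 1.7 = 561/1670.
Target odds = 0.98/0.02 = 49.
Need 3.6ⁿ ≥ 49 ÷ (561/1670) = 81830/561.
3.6³ = 46.656 falls short of 81830/561 but 3.6⁴ = 167.9616 reaches it, so n = 4.

4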